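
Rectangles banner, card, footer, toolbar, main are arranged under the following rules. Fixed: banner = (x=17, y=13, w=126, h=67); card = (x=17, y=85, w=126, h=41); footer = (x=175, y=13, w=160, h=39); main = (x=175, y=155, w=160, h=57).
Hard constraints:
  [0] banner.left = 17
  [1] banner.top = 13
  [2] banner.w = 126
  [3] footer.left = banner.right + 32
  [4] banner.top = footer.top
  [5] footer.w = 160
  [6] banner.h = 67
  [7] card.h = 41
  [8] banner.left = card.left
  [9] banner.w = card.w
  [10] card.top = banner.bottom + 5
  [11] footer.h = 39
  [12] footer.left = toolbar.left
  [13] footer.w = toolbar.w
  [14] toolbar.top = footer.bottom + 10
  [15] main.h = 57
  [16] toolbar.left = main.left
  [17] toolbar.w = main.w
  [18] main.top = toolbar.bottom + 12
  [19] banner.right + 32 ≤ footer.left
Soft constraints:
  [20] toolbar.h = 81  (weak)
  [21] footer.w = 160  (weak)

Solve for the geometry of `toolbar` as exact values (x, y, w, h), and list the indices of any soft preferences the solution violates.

1. toolbar.x = 175  [footer.left = toolbar.left]
2. toolbar.w = 160  [footer.w = toolbar.w]
3. toolbar.y = 62  [toolbar.top = footer.bottom + 10]
4. toolbar.h = 81  [main.top = toolbar.bottom + 12]

toolbar = (x=175, y=62, w=160, h=81)
violated soft preferences: none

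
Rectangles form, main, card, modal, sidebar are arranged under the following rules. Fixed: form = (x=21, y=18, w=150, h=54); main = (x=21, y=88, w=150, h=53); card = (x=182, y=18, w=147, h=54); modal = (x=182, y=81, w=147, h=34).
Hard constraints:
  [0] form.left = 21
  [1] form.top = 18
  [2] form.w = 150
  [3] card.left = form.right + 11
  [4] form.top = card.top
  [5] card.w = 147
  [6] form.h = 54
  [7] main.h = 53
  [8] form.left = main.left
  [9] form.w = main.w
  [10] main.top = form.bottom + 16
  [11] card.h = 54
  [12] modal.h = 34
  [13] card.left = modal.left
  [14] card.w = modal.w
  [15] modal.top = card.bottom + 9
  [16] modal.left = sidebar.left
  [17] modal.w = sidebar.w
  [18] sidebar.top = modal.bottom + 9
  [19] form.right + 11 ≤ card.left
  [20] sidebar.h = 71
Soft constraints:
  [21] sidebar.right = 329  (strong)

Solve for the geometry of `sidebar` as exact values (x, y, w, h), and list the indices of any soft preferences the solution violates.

sidebar = (x=182, y=124, w=147, h=71)
violated soft preferences: none

1. sidebar.x = 182  [modal.left = sidebar.left]
2. sidebar.w = 147  [modal.w = sidebar.w]
3. sidebar.y = 124  [sidebar.top = modal.bottom + 9]
4. sidebar.h = 71  [sidebar.h = 71]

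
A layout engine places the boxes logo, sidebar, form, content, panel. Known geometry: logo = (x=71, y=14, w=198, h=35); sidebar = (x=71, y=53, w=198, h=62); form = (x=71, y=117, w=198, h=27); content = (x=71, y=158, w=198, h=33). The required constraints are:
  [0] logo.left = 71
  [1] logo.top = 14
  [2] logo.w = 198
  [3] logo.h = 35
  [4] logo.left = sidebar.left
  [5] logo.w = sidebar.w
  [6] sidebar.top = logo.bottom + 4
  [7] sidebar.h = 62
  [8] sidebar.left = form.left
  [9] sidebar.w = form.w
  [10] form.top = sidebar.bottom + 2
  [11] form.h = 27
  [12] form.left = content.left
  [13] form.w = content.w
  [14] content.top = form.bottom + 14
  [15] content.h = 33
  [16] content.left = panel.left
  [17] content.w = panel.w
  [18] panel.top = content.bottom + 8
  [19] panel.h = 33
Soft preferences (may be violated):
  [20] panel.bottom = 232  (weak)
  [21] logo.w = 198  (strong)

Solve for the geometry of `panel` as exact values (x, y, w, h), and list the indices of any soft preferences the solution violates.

1. panel.x = 71  [content.left = panel.left]
2. panel.w = 198  [content.w = panel.w]
3. panel.y = 199  [panel.top = content.bottom + 8]
4. panel.h = 33  [panel.h = 33]

panel = (x=71, y=199, w=198, h=33)
violated soft preferences: none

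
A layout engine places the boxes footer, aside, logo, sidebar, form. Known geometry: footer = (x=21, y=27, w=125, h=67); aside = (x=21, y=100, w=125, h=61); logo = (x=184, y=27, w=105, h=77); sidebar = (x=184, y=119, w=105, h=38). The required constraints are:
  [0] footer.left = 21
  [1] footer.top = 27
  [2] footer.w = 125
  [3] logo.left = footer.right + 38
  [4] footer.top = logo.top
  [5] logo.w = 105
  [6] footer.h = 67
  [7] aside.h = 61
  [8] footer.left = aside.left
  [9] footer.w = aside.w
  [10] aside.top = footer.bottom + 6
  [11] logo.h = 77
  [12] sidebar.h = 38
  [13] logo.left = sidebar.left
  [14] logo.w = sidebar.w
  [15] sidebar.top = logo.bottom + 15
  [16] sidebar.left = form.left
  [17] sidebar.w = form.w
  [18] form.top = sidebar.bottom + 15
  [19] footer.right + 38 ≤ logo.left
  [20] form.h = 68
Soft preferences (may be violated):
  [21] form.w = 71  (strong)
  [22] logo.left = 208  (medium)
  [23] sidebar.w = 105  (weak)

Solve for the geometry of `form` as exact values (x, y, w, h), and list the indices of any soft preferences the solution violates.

form = (x=184, y=172, w=105, h=68)
violated soft preferences: 21, 22

1. form.x = 184  [sidebar.left = form.left]
2. form.w = 105  [sidebar.w = form.w]
3. form.y = 172  [form.top = sidebar.bottom + 15]
4. form.h = 68  [form.h = 68]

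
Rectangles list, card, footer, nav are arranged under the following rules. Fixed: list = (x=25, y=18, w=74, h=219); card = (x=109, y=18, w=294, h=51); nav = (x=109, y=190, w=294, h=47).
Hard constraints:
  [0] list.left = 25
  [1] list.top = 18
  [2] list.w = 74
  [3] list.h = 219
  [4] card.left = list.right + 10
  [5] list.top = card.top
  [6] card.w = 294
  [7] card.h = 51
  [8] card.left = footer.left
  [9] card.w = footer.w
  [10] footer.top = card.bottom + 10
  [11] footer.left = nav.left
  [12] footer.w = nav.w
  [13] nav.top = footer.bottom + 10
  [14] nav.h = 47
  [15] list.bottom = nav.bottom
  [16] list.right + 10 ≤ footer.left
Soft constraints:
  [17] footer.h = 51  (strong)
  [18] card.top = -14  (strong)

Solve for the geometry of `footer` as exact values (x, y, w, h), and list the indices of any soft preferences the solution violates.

1. footer.x = 109  [card.left = footer.left]
2. footer.w = 294  [card.w = footer.w]
3. footer.y = 79  [footer.top = card.bottom + 10]
4. footer.h = 101  [nav.top = footer.bottom + 10]

footer = (x=109, y=79, w=294, h=101)
violated soft preferences: 17, 18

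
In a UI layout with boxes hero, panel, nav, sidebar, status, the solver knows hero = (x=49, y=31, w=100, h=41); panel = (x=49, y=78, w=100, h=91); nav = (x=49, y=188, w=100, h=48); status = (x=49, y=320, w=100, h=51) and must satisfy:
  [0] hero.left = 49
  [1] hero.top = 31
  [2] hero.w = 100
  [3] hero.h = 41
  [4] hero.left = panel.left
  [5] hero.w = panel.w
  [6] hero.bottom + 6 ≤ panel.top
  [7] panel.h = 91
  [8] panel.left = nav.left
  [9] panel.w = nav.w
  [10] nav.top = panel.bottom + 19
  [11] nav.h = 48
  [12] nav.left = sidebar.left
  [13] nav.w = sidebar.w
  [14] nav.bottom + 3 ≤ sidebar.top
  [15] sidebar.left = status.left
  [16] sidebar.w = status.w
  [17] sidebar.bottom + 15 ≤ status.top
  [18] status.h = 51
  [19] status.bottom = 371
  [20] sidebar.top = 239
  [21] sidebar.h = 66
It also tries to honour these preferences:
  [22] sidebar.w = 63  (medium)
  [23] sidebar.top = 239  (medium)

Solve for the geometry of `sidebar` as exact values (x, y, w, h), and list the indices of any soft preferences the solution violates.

1. sidebar.x = 49  [nav.left = sidebar.left]
2. sidebar.w = 100  [nav.w = sidebar.w]
3. sidebar.y = 239  [sidebar.top = 239]
4. sidebar.h = 66  [sidebar.h = 66]

sidebar = (x=49, y=239, w=100, h=66)
violated soft preferences: 22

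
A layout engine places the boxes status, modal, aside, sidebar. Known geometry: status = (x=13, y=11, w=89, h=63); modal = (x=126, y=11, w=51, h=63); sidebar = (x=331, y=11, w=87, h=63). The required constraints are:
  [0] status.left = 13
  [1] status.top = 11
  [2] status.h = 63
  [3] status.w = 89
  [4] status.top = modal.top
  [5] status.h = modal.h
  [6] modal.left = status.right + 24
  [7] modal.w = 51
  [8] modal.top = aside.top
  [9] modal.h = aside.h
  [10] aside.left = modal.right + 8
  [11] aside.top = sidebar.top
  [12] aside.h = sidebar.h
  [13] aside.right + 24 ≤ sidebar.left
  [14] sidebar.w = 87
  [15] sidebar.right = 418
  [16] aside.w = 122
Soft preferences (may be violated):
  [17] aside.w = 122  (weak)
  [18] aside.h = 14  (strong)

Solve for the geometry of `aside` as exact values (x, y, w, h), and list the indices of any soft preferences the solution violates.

aside = (x=185, y=11, w=122, h=63)
violated soft preferences: 18

1. aside.y = 11  [modal.top = aside.top]
2. aside.h = 63  [modal.h = aside.h]
3. aside.x = 185  [aside.left = modal.right + 8]
4. aside.w = 122  [aside.w = 122]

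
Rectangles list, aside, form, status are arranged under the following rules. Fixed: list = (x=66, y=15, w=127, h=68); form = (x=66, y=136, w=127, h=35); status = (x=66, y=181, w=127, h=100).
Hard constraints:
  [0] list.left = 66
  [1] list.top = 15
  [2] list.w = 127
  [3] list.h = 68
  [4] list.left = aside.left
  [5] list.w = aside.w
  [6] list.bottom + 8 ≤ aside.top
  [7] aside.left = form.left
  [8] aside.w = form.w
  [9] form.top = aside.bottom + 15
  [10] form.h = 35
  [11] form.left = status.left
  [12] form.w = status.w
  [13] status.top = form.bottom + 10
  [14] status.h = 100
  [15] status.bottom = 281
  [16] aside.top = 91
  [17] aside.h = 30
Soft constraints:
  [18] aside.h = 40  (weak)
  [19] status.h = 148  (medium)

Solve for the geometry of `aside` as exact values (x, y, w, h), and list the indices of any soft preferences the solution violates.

1. aside.x = 66  [list.left = aside.left]
2. aside.w = 127  [list.w = aside.w]
3. aside.y = 91  [aside.top = 91]
4. aside.h = 30  [aside.h = 30]

aside = (x=66, y=91, w=127, h=30)
violated soft preferences: 18, 19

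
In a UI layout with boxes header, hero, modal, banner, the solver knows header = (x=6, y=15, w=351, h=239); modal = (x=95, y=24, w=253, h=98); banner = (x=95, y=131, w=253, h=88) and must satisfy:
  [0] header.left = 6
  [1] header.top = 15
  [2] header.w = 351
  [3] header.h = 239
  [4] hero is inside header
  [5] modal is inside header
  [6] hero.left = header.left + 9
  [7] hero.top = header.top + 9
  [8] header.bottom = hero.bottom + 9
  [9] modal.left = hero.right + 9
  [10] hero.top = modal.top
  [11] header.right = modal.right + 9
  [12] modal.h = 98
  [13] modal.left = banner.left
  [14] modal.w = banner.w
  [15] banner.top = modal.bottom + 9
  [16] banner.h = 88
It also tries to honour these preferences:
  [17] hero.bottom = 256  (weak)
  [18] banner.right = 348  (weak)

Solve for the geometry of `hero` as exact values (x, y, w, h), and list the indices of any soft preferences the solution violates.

1. hero.x = 15  [hero.left = header.left + 9]
2. hero.y = 24  [hero.top = header.top + 9]
3. hero.h = 221  [header.bottom = hero.bottom + 9]
4. hero.w = 71  [modal.left = hero.right + 9]

hero = (x=15, y=24, w=71, h=221)
violated soft preferences: 17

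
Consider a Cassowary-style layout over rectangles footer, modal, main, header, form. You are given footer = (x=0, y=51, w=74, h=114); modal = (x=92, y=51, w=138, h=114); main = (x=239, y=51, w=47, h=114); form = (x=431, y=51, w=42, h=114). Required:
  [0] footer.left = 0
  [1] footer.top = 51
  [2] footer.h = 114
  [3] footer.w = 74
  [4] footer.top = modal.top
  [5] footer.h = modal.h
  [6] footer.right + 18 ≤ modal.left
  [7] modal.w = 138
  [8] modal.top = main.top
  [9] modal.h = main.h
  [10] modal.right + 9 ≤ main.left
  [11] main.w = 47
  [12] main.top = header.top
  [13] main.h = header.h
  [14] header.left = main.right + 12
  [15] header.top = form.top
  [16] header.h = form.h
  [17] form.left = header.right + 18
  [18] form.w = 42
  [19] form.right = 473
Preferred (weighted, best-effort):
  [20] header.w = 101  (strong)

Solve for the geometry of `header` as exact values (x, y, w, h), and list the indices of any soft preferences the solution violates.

header = (x=298, y=51, w=115, h=114)
violated soft preferences: 20

1. header.y = 51  [main.top = header.top]
2. header.h = 114  [main.h = header.h]
3. header.x = 298  [header.left = main.right + 12]
4. header.w = 115  [form.left = header.right + 18]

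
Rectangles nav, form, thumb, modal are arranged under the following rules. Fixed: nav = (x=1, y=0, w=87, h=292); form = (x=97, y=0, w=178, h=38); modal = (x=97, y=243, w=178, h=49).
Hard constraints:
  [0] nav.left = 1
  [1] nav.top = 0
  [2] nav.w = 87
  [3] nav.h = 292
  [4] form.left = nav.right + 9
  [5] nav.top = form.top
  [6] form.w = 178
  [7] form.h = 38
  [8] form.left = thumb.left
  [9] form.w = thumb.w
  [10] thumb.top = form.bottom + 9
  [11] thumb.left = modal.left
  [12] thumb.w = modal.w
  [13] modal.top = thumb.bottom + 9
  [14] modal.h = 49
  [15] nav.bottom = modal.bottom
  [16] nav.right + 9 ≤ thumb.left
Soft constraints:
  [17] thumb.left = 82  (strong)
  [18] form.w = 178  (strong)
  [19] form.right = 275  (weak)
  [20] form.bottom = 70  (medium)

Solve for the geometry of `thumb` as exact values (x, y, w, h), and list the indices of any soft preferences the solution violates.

thumb = (x=97, y=47, w=178, h=187)
violated soft preferences: 17, 20

1. thumb.x = 97  [form.left = thumb.left]
2. thumb.w = 178  [form.w = thumb.w]
3. thumb.y = 47  [thumb.top = form.bottom + 9]
4. thumb.h = 187  [modal.top = thumb.bottom + 9]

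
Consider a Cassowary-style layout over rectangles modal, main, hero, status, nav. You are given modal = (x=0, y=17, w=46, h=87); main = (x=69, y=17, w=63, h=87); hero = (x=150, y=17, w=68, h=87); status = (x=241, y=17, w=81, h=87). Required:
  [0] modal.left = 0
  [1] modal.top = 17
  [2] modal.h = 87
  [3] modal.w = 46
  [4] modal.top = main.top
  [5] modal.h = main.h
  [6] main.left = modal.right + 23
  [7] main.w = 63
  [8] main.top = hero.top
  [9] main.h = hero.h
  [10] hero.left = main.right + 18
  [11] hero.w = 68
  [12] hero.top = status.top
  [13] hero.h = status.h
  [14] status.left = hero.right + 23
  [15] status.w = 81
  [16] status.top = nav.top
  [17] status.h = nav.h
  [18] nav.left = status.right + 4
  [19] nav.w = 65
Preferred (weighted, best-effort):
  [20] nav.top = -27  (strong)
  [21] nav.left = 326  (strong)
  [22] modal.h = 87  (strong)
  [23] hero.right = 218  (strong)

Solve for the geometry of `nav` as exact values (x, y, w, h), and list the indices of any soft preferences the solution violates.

1. nav.y = 17  [status.top = nav.top]
2. nav.h = 87  [status.h = nav.h]
3. nav.x = 326  [nav.left = status.right + 4]
4. nav.w = 65  [nav.w = 65]

nav = (x=326, y=17, w=65, h=87)
violated soft preferences: 20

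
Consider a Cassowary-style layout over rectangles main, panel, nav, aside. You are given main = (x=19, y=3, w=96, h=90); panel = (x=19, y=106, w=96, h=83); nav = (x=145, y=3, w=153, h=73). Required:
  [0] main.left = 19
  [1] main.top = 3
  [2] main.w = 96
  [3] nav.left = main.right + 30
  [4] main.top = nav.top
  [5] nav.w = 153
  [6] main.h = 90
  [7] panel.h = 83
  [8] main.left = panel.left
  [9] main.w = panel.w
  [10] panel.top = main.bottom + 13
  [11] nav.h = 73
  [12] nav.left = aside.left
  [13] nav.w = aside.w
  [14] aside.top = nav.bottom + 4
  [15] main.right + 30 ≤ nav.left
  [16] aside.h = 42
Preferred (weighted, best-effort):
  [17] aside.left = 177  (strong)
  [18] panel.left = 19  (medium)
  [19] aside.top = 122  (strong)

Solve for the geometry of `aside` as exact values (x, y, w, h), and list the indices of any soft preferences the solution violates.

aside = (x=145, y=80, w=153, h=42)
violated soft preferences: 17, 19

1. aside.x = 145  [nav.left = aside.left]
2. aside.w = 153  [nav.w = aside.w]
3. aside.y = 80  [aside.top = nav.bottom + 4]
4. aside.h = 42  [aside.h = 42]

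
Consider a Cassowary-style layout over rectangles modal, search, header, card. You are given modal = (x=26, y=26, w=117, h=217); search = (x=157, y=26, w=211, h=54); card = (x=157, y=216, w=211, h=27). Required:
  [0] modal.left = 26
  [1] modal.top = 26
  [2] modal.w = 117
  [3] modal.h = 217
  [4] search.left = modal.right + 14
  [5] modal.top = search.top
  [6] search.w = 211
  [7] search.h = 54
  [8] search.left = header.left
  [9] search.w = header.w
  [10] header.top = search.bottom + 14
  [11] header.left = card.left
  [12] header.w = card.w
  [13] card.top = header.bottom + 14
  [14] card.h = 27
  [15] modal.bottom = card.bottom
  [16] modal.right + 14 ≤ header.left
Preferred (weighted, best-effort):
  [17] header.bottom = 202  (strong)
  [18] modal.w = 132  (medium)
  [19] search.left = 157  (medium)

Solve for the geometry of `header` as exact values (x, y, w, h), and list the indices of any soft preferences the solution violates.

header = (x=157, y=94, w=211, h=108)
violated soft preferences: 18

1. header.x = 157  [search.left = header.left]
2. header.w = 211  [search.w = header.w]
3. header.y = 94  [header.top = search.bottom + 14]
4. header.h = 108  [card.top = header.bottom + 14]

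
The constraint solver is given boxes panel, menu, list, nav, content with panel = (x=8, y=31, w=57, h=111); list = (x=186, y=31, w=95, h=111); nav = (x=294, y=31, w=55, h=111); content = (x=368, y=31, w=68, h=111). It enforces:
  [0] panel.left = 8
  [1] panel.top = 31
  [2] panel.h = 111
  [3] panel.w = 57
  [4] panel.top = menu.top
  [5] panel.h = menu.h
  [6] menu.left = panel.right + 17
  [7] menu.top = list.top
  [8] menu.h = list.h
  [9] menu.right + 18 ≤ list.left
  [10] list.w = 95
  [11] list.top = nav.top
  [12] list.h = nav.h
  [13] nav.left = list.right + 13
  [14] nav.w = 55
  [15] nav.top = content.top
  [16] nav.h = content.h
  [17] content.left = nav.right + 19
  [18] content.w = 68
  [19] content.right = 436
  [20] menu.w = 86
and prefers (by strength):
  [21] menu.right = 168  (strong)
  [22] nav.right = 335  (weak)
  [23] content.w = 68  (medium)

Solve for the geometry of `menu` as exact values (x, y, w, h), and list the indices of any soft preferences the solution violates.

menu = (x=82, y=31, w=86, h=111)
violated soft preferences: 22

1. menu.y = 31  [panel.top = menu.top]
2. menu.h = 111  [panel.h = menu.h]
3. menu.x = 82  [menu.left = panel.right + 17]
4. menu.w = 86  [menu.w = 86]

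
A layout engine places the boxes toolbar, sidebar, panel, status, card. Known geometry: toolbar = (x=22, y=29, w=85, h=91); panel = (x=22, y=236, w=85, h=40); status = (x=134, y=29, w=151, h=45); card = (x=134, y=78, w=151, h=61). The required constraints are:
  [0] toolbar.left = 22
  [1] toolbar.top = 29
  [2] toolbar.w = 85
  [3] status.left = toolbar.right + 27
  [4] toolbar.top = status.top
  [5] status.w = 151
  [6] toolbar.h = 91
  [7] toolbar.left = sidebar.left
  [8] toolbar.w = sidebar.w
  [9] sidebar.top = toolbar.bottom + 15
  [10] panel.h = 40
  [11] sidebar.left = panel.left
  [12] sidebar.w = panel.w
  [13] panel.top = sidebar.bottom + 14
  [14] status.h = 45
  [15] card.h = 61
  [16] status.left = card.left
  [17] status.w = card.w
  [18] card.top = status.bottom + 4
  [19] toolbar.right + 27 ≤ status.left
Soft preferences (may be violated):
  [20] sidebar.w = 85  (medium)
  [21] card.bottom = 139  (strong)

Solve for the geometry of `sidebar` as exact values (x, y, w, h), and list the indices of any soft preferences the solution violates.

1. sidebar.x = 22  [toolbar.left = sidebar.left]
2. sidebar.w = 85  [toolbar.w = sidebar.w]
3. sidebar.y = 135  [sidebar.top = toolbar.bottom + 15]
4. sidebar.h = 87  [panel.top = sidebar.bottom + 14]

sidebar = (x=22, y=135, w=85, h=87)
violated soft preferences: none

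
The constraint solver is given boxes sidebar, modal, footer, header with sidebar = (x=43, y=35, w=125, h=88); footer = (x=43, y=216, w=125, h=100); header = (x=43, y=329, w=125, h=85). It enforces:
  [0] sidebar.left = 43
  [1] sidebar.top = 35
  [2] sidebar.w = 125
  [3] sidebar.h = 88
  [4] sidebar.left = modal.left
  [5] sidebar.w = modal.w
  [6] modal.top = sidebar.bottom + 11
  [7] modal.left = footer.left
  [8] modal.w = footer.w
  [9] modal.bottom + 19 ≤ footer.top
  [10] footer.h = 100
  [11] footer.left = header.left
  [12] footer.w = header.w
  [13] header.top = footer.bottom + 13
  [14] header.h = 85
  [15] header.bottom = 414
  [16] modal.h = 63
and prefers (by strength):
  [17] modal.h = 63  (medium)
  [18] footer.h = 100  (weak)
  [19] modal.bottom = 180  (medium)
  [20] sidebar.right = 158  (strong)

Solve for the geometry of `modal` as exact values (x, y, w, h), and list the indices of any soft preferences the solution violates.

1. modal.x = 43  [sidebar.left = modal.left]
2. modal.w = 125  [sidebar.w = modal.w]
3. modal.y = 134  [modal.top = sidebar.bottom + 11]
4. modal.h = 63  [modal.h = 63]

modal = (x=43, y=134, w=125, h=63)
violated soft preferences: 19, 20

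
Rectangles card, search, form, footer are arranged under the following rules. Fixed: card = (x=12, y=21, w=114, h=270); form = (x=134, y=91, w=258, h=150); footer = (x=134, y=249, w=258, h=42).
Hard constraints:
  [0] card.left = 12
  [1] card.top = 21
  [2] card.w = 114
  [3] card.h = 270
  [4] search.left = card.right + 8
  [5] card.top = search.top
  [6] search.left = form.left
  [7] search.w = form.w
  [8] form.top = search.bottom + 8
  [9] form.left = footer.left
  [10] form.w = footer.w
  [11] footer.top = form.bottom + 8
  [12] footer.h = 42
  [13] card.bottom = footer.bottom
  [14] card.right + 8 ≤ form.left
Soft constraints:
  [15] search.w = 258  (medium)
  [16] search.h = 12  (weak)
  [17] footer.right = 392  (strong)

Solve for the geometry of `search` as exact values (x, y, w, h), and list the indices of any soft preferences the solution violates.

search = (x=134, y=21, w=258, h=62)
violated soft preferences: 16

1. search.x = 134  [search.left = card.right + 8]
2. search.y = 21  [card.top = search.top]
3. search.w = 258  [search.w = form.w]
4. search.h = 62  [form.top = search.bottom + 8]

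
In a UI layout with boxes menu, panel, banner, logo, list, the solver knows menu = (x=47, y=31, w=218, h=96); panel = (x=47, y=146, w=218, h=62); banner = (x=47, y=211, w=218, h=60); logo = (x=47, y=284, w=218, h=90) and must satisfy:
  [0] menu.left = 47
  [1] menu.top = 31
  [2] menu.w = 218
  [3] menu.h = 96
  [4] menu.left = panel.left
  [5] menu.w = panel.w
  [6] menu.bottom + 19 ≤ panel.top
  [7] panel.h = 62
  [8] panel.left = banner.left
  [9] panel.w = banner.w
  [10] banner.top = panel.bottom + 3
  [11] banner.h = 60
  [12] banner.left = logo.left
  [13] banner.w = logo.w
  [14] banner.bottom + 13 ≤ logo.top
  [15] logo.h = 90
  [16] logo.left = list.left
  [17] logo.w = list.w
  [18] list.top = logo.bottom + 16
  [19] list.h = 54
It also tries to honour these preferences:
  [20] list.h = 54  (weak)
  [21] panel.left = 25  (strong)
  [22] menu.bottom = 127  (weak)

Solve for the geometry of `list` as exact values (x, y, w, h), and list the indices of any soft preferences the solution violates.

1. list.x = 47  [logo.left = list.left]
2. list.w = 218  [logo.w = list.w]
3. list.y = 390  [list.top = logo.bottom + 16]
4. list.h = 54  [list.h = 54]

list = (x=47, y=390, w=218, h=54)
violated soft preferences: 21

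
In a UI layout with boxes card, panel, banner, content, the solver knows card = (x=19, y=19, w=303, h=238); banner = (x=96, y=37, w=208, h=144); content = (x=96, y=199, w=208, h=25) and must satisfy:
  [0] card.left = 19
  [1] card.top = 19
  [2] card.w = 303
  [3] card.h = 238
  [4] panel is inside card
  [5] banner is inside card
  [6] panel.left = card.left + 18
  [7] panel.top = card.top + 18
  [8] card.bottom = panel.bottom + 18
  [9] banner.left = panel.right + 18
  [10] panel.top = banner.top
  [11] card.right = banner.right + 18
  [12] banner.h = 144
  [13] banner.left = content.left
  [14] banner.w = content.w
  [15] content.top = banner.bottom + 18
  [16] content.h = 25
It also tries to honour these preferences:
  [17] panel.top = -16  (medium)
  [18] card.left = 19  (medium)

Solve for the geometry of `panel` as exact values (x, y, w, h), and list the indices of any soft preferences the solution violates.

1. panel.x = 37  [panel.left = card.left + 18]
2. panel.y = 37  [panel.top = card.top + 18]
3. panel.h = 202  [card.bottom = panel.bottom + 18]
4. panel.w = 41  [banner.left = panel.right + 18]

panel = (x=37, y=37, w=41, h=202)
violated soft preferences: 17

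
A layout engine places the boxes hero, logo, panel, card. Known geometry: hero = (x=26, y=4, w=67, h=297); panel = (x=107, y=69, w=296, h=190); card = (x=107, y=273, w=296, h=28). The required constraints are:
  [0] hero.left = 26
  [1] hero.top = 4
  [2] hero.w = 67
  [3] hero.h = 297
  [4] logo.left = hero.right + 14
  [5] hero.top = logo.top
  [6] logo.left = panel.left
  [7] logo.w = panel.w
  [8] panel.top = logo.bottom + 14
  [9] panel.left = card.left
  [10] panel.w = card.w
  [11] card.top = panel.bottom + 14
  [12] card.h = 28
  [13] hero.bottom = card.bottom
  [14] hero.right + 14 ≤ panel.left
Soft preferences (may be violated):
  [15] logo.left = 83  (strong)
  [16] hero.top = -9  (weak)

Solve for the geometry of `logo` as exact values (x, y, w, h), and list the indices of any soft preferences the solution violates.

logo = (x=107, y=4, w=296, h=51)
violated soft preferences: 15, 16

1. logo.x = 107  [logo.left = hero.right + 14]
2. logo.y = 4  [hero.top = logo.top]
3. logo.w = 296  [logo.w = panel.w]
4. logo.h = 51  [panel.top = logo.bottom + 14]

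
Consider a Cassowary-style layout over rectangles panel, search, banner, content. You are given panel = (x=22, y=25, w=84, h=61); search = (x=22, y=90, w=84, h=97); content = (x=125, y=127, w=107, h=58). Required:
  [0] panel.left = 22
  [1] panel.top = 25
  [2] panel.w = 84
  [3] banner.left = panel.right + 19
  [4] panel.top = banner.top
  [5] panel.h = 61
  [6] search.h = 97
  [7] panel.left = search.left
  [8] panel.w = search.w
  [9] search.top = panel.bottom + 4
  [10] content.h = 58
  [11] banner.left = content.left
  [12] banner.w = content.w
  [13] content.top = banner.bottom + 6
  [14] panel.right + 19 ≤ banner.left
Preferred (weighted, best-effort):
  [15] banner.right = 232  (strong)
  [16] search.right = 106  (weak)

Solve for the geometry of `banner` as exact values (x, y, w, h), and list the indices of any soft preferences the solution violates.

banner = (x=125, y=25, w=107, h=96)
violated soft preferences: none

1. banner.x = 125  [banner.left = panel.right + 19]
2. banner.y = 25  [panel.top = banner.top]
3. banner.w = 107  [banner.w = content.w]
4. banner.h = 96  [content.top = banner.bottom + 6]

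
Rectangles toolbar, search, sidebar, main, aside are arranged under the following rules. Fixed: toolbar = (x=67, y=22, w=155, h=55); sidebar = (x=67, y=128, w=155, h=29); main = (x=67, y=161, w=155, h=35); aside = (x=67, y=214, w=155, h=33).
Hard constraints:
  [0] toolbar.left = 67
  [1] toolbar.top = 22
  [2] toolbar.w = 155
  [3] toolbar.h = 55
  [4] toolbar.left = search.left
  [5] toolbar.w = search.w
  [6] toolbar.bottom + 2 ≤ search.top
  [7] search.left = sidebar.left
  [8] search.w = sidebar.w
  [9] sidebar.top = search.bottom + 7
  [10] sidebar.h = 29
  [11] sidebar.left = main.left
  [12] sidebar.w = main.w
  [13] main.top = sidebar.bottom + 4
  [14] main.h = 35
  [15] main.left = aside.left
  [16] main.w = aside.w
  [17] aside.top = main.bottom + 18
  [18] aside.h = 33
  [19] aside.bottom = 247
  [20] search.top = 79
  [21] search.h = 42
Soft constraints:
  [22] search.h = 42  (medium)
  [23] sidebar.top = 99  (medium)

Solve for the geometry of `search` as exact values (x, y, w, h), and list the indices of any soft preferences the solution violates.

1. search.x = 67  [toolbar.left = search.left]
2. search.w = 155  [toolbar.w = search.w]
3. search.y = 79  [search.top = 79]
4. search.h = 42  [search.h = 42]

search = (x=67, y=79, w=155, h=42)
violated soft preferences: 23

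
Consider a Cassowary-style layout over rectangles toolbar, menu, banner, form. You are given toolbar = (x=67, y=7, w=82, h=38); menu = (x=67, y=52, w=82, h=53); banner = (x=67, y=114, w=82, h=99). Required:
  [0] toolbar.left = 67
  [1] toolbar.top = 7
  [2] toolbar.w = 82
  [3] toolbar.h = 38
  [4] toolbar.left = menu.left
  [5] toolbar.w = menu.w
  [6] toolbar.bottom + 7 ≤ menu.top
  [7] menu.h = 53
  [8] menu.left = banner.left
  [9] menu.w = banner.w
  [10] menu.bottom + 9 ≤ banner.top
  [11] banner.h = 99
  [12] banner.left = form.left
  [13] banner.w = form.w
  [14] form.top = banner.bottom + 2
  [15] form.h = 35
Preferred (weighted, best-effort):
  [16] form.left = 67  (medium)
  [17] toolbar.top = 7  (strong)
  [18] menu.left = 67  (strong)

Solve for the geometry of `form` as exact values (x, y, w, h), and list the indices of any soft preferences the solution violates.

1. form.x = 67  [banner.left = form.left]
2. form.w = 82  [banner.w = form.w]
3. form.y = 215  [form.top = banner.bottom + 2]
4. form.h = 35  [form.h = 35]

form = (x=67, y=215, w=82, h=35)
violated soft preferences: none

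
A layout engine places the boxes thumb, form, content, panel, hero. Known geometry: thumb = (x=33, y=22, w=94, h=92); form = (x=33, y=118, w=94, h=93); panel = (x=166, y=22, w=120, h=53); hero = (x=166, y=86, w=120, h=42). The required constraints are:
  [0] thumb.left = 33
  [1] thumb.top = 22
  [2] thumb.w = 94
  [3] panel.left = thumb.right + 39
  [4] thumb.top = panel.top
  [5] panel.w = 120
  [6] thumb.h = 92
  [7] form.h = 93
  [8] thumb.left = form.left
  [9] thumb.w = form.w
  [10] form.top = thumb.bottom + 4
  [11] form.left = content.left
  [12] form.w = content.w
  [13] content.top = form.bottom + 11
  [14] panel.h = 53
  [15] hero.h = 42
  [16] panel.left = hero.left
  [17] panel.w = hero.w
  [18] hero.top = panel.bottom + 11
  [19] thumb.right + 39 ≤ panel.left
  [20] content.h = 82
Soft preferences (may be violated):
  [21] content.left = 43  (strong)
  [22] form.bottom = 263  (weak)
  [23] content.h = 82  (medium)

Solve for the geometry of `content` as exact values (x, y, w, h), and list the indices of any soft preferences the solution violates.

1. content.x = 33  [form.left = content.left]
2. content.w = 94  [form.w = content.w]
3. content.y = 222  [content.top = form.bottom + 11]
4. content.h = 82  [content.h = 82]

content = (x=33, y=222, w=94, h=82)
violated soft preferences: 21, 22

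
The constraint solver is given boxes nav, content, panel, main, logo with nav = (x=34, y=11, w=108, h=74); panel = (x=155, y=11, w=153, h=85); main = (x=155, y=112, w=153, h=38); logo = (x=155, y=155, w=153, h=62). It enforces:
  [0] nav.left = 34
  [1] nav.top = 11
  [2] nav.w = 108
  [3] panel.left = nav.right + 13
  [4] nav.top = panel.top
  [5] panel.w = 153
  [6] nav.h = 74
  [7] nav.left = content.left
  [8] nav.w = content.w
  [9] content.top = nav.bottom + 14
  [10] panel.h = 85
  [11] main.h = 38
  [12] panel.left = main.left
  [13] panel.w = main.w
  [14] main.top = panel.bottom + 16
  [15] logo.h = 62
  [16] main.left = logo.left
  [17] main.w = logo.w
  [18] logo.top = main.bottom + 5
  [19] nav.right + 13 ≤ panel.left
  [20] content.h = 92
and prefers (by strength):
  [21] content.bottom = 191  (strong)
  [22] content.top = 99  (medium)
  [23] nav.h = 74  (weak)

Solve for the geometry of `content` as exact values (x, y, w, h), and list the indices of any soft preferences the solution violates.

1. content.x = 34  [nav.left = content.left]
2. content.w = 108  [nav.w = content.w]
3. content.y = 99  [content.top = nav.bottom + 14]
4. content.h = 92  [content.h = 92]

content = (x=34, y=99, w=108, h=92)
violated soft preferences: none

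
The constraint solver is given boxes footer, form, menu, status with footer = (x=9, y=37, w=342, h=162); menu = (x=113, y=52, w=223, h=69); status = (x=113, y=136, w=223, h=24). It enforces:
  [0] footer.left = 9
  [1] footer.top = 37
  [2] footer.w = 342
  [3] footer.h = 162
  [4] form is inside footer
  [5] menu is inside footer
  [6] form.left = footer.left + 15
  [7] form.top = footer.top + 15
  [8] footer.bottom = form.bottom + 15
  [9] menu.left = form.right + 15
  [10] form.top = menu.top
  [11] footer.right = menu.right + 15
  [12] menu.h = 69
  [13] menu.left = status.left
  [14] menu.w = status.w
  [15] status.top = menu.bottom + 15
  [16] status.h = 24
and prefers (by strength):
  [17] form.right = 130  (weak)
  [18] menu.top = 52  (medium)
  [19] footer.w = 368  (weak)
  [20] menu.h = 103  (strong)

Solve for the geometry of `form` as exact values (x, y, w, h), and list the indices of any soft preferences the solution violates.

1. form.x = 24  [form.left = footer.left + 15]
2. form.y = 52  [form.top = footer.top + 15]
3. form.h = 132  [footer.bottom = form.bottom + 15]
4. form.w = 74  [menu.left = form.right + 15]

form = (x=24, y=52, w=74, h=132)
violated soft preferences: 17, 19, 20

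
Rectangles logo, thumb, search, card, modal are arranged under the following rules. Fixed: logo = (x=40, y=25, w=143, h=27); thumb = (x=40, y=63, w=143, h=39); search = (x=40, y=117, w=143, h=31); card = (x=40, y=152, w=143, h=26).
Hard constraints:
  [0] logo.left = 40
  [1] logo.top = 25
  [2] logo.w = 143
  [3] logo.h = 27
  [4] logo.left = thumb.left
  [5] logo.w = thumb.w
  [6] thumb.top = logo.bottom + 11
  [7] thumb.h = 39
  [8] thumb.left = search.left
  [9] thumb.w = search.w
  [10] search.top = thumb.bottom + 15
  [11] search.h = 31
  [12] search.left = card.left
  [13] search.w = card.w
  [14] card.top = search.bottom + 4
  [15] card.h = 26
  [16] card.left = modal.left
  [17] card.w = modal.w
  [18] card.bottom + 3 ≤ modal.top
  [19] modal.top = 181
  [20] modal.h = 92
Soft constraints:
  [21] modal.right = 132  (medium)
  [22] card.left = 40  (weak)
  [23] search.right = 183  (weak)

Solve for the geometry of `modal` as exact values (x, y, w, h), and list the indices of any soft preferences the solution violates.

1. modal.x = 40  [card.left = modal.left]
2. modal.w = 143  [card.w = modal.w]
3. modal.y = 181  [modal.top = 181]
4. modal.h = 92  [modal.h = 92]

modal = (x=40, y=181, w=143, h=92)
violated soft preferences: 21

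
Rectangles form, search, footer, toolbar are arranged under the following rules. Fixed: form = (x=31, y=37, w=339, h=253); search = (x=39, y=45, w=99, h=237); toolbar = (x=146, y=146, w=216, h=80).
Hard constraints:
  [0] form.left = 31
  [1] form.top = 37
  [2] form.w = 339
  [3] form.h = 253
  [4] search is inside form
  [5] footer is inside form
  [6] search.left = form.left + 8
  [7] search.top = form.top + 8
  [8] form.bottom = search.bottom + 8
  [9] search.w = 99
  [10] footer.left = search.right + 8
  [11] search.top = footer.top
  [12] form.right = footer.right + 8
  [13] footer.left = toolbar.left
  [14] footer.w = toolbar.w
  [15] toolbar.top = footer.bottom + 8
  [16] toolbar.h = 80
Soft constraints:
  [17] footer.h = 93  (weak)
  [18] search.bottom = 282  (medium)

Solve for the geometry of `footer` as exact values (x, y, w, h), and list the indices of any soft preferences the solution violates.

1. footer.x = 146  [footer.left = search.right + 8]
2. footer.y = 45  [search.top = footer.top]
3. footer.w = 216  [form.right = footer.right + 8]
4. footer.h = 93  [toolbar.top = footer.bottom + 8]

footer = (x=146, y=45, w=216, h=93)
violated soft preferences: none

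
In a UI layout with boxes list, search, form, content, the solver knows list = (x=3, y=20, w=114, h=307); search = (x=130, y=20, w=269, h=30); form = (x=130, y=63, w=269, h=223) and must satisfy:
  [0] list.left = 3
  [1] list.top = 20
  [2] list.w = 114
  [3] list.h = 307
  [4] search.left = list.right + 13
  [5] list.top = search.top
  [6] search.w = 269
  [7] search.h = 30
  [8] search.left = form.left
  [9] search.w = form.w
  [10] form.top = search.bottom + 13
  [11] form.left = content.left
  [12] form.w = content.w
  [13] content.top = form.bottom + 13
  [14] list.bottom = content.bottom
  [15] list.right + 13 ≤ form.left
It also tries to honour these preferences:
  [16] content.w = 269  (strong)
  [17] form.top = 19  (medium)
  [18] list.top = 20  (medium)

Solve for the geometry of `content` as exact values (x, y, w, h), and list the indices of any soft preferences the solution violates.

content = (x=130, y=299, w=269, h=28)
violated soft preferences: 17

1. content.x = 130  [form.left = content.left]
2. content.w = 269  [form.w = content.w]
3. content.y = 299  [content.top = form.bottom + 13]
4. content.h = 28  [list.bottom = content.bottom]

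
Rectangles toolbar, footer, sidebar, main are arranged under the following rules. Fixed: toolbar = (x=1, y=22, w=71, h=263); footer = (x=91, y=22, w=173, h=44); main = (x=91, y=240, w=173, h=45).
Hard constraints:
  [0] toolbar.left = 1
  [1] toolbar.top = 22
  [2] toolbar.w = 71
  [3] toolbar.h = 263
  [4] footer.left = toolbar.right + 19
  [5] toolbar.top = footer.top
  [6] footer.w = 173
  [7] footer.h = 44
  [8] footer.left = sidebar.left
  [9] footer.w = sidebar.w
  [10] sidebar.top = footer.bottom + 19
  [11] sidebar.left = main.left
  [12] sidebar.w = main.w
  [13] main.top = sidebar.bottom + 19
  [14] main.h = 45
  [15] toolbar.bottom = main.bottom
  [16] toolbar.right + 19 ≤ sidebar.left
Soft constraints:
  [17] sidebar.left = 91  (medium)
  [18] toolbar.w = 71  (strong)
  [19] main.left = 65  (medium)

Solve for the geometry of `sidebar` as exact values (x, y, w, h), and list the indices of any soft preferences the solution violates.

1. sidebar.x = 91  [footer.left = sidebar.left]
2. sidebar.w = 173  [footer.w = sidebar.w]
3. sidebar.y = 85  [sidebar.top = footer.bottom + 19]
4. sidebar.h = 136  [main.top = sidebar.bottom + 19]

sidebar = (x=91, y=85, w=173, h=136)
violated soft preferences: 19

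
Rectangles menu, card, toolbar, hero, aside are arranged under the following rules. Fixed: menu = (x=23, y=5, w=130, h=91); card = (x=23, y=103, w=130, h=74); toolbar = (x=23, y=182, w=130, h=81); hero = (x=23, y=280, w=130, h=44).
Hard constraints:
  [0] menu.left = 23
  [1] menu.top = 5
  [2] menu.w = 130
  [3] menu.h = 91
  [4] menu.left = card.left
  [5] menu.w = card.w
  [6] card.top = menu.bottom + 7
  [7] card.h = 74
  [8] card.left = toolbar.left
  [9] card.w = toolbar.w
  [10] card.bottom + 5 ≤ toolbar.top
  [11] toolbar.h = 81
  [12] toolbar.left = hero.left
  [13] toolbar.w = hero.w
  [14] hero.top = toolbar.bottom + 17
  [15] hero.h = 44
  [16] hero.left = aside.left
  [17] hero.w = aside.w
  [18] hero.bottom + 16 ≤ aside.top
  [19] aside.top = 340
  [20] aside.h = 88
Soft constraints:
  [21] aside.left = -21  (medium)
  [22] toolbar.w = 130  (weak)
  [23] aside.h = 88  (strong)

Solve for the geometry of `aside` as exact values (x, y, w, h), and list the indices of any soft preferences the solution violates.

1. aside.x = 23  [hero.left = aside.left]
2. aside.w = 130  [hero.w = aside.w]
3. aside.y = 340  [aside.top = 340]
4. aside.h = 88  [aside.h = 88]

aside = (x=23, y=340, w=130, h=88)
violated soft preferences: 21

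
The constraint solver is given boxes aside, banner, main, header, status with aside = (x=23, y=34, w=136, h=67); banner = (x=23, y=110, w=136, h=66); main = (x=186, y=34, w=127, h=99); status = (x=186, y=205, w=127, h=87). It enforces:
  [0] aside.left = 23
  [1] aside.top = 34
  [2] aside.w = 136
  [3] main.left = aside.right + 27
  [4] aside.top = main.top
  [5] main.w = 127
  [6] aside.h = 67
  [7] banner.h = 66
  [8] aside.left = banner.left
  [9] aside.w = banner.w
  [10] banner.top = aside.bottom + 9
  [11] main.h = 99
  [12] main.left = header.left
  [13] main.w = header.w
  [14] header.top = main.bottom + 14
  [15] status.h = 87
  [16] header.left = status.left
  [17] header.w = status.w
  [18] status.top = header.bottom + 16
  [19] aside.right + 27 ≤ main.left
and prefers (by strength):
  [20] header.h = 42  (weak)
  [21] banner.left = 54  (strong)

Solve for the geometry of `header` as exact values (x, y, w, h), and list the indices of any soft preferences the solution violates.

1. header.x = 186  [main.left = header.left]
2. header.w = 127  [main.w = header.w]
3. header.y = 147  [header.top = main.bottom + 14]
4. header.h = 42  [status.top = header.bottom + 16]

header = (x=186, y=147, w=127, h=42)
violated soft preferences: 21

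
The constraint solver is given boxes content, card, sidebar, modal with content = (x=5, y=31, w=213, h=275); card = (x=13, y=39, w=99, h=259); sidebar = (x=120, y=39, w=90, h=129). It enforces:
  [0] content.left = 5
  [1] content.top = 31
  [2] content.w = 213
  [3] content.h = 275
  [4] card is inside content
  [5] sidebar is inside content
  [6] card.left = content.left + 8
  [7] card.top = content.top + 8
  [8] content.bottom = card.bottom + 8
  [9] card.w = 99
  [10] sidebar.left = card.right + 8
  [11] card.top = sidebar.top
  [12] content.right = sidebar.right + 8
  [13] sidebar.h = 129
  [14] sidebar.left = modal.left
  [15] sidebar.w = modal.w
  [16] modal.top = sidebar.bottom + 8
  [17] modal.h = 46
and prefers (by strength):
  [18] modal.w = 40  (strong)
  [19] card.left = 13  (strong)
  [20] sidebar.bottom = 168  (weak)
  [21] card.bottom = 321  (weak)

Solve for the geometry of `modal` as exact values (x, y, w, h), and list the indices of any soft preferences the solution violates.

1. modal.x = 120  [sidebar.left = modal.left]
2. modal.w = 90  [sidebar.w = modal.w]
3. modal.y = 176  [modal.top = sidebar.bottom + 8]
4. modal.h = 46  [modal.h = 46]

modal = (x=120, y=176, w=90, h=46)
violated soft preferences: 18, 21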